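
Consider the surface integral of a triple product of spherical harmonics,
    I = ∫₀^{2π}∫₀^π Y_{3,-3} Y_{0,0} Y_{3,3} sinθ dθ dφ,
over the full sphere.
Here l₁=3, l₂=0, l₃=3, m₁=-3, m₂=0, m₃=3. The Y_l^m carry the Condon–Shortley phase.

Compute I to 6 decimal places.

Rules hold: Σm=0, L=6 even, 3≤3≤3.
N = 7·1·7 = 49
Δ = 0!·6!·0!/7! = 1/7
Racah Σ t=0..0: t=0:+1/36 = 1/36
⇒ 3j(3 0 3; 0 0 0)² = 1/7, sgn -1
Racah Σ t=0..0: t=0:+1/720 = 1/720
⇒ 3j(3 0 3; -3 0 3)² = 1/7, sgn +1
4πI² = N·(3j₀)²·(3jₘ)² = 1/1
I = -1·√(1/4π) = -0.28209479

-0.282095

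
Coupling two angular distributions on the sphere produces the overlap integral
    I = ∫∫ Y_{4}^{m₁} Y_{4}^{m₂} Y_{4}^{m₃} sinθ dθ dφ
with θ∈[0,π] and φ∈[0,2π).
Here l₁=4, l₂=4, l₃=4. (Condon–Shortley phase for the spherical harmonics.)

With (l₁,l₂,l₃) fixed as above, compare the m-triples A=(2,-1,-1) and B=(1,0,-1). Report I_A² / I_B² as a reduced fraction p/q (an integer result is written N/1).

Shared (l₁,l₂,l₃)=(4,4,4): N and (l;000)² cancel in I_A²/I_B².
A: Δ = 4!·4!·4!/13! = 1/450450; Racah Σ t=0..2: t=0:+1/576 t=1:−1/144 t=2:+1/576 = -1/288; ⇒ 3j(4 4 4; 2 -1 -1)² = 20/1001, sgn +1
B: Δ = 4!·4!·4!/13! = 1/450450; Racah Σ t=0..3: t=0:+1/3456 t=1:−1/144 t=2:+1/96 t=3:−1/864 = 1/384; ⇒ 3j(4 4 4; 1 0 -1)² = 9/2002, sgn -1
I_A²/I_B² = (20/1001)/(9/2002) = 40/9

40/9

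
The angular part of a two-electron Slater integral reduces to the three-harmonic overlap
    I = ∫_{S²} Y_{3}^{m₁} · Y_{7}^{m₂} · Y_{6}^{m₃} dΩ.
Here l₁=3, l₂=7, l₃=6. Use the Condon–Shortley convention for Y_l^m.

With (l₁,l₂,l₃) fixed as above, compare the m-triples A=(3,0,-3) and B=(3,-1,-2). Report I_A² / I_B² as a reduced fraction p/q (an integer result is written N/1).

9/14

l's match ⇒ only the (l;m) 3-j factors differ between A and B.
A: triangle coeff Δ(3,7,6) = 1/2042040; Σ_t [0,0]: t=0:+1/1451520 = 1/1451520; (3j)²=45/4862 [(3 7 6; 3 0 -3)], sign=-1
B: triangle coeff Δ(3,7,6) = 1/2042040; Σ_t [0,0]: t=0:+1/829440 = 1/829440; (3j)²=35/2431 [(3 7 6; 3 -1 -2)], sign=+1
I_A²/I_B² = (45/4862)/(35/2431) = 9/14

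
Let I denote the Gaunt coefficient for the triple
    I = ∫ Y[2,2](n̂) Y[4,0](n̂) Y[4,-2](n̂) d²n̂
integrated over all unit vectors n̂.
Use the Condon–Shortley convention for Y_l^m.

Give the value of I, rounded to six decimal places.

-0.190365

Rules hold: Σm=0, L=10 even, 2≤4≤6.
N = 5·9·9 = 405
Δ = 2!·2!·6!/11! = 1/13860
Racah Σ t=0..2: t=0:+1/192 t=1:−1/36 t=2:+1/192 = -5/288
⇒ 3j(2 4 4; 0 0 0)² = 20/693, sgn -1
Racah Σ t=0..0: t=0:+1/192 = 1/192
⇒ 3j(2 4 4; 2 0 -2)² = 3/77, sgn +1
4πI² = N·(3j₀)²·(3jₘ)² = 2700/5929
I = -1·√(0.455389/4π) = -0.19036462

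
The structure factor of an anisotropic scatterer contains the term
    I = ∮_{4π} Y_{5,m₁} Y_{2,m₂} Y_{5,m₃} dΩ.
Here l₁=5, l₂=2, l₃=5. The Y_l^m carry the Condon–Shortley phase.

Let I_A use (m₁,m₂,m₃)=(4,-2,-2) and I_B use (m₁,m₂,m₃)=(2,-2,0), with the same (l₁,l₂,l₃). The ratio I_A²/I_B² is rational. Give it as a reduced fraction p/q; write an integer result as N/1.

18/35

l's match ⇒ only the (l;m) 3-j factors differ between A and B.
A: triangle coeff Δ(5,2,5) = 1/38610; Σ_t [0,0]: t=0:+1/20160 = 1/20160; (3j)²=12/715 [(5 2 5; 4 -2 -2)], sign=-1
B: triangle coeff Δ(5,2,5) = 1/38610; Σ_t [0,0]: t=0:+1/2880 = 1/2880; (3j)²=14/429 [(5 2 5; 2 -2 0)], sign=-1
I_A²/I_B² = (12/715)/(14/429) = 18/35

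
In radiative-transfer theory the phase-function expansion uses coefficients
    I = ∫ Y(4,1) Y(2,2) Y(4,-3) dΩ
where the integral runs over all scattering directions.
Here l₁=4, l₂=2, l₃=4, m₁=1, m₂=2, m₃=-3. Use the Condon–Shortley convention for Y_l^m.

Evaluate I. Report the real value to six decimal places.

Rules hold: Σm=0, L=10 even, 2≤4≤6.
N = 9·5·9 = 405
Δ = 2!·6!·2!/11! = 1/13860
Racah Σ t=0..2: t=0:+1/192 t=1:−1/36 t=2:+1/192 = -5/288
⇒ 3j(4 2 4; 0 0 0)² = 20/693, sgn -1
Racah Σ t=2..2: t=2:+1/480 = 1/480
⇒ 3j(4 2 4; 1 2 -3)² = 3/110, sgn -1
4πI² = N·(3j₀)²·(3jₘ)² = 270/847
I = +1·√(0.318772/4π) = 0.15927046

0.159270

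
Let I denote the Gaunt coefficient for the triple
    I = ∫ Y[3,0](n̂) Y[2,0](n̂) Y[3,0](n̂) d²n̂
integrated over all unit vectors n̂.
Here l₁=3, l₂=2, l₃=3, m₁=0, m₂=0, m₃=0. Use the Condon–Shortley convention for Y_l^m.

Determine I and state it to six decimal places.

0.168209

m-sum 0 ✓  L=8 even ✓  1≤3≤5 ✓
Π(2lᵢ+1) = 7×5×7 = 245
triangle coeff Δ(3,2,3) = 1/3780
Σ_t [0,2]: t=0:+1/24 t=1:−1/4 t=2:+1/24 = -1/6
(3j)²=4/105 [(3 2 3; 0 0 0)], sign=+1
(m-triple is (0,0,0) — same symbol as above.)
⇒ 4πI² = 16/45
I = (+1)√(16/45/(4π)) = 0.16820883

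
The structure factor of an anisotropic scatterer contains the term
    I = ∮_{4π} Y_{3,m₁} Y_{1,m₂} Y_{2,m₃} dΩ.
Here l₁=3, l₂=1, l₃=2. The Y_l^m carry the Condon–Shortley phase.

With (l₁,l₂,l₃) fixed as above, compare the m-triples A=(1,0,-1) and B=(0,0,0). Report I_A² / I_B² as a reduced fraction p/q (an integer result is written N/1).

Same 3,1,2: normalisation and zero-m 3j drop out of the ratio.
A: Δ: 2! 4! 0! / 7! → 1/105; sum: t=1:−1/6 = -1/6; 3j²(3 1 2; 1 0 -1) = Δ·Π!·Σ² = 8/105  (sign +1)
B: Δ: 2! 4! 0! / 7! → 1/105; sum: t=1:−1/4 = -1/4; 3j²(3 1 2; 0 0 0) = Δ·Π!·Σ² = 3/35  (sign -1)
I_A²/I_B² = (8/105)/(3/35) = 8/9

8/9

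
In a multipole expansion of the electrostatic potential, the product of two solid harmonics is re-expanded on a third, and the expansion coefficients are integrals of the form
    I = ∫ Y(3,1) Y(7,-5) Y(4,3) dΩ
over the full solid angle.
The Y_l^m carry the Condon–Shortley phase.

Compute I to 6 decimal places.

0.000000

1 − 5 + 3 = -1 ≠ 0: azimuthal integral kills it; I = 0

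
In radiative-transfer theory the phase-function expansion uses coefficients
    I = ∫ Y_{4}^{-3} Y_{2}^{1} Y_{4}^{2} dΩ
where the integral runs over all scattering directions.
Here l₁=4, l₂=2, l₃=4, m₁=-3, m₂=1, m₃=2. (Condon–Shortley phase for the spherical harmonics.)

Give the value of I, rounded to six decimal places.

-0.187702

m-sum 0 ✓  L=10 even ✓  2≤4≤6 ✓
Π(2lᵢ+1) = 9×5×9 = 405
triangle coeff Δ(4,2,4) = 1/13860
Σ_t [0,2]: t=0:+1/192 t=1:−1/36 t=2:+1/192 = -5/288
(3j)²=20/693 [(4 2 4; 0 0 0)], sign=-1
Σ_t [1,2]: t=1:−1/1440 t=2:+1/240 = 1/288
(3j)²=5/132 [(4 2 4; -3 1 2)], sign=+1
⇒ 4πI² = 375/847
I = (-1)√(375/847/(4π)) = -0.18770204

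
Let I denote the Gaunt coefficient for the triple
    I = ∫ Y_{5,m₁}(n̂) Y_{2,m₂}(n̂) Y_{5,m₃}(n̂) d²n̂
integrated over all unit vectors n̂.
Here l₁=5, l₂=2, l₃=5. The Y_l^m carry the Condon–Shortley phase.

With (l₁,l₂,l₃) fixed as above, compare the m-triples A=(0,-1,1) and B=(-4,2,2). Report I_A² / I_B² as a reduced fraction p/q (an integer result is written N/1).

5/72

Same 5,2,5: normalisation and zero-m 3j drop out of the ratio.
A: Δ: 2! 8! 2! / 13! → 1/38610; sum: t=0:+1/1440 t=1:−1/1152 = -1/5760; 3j²(5 2 5; 0 -1 1) = Δ·Π!·Σ² = 1/858  (sign -1)
B: Δ: 2! 8! 2! / 13! → 1/38610; sum: t=2:+1/20160 = 1/20160; 3j²(5 2 5; -4 2 2) = Δ·Π!·Σ² = 12/715  (sign -1)
I_A²/I_B² = (1/858)/(12/715) = 5/72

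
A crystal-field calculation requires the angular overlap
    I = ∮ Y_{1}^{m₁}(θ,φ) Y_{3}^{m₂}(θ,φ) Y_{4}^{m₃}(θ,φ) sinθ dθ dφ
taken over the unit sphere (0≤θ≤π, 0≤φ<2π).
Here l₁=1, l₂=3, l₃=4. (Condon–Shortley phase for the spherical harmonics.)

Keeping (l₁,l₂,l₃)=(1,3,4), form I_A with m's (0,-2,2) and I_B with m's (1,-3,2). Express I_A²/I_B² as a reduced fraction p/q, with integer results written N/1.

Shared (l₁,l₂,l₃)=(1,3,4): N and (l;000)² cancel in I_A²/I_B².
A: Δ = 0!·2!·6!/9! = 1/252; Racah Σ t=0..0: t=0:+1/120 = 1/120; ⇒ 3j(1 3 4; 0 -2 2)² = 1/21, sgn +1
B: Δ = 0!·2!·6!/9! = 1/252; Racah Σ t=0..0: t=0:+1/1440 = 1/1440; ⇒ 3j(1 3 4; 1 -3 2)² = 1/252, sgn +1
I_A²/I_B² = (1/21)/(1/252) = 12/1

12/1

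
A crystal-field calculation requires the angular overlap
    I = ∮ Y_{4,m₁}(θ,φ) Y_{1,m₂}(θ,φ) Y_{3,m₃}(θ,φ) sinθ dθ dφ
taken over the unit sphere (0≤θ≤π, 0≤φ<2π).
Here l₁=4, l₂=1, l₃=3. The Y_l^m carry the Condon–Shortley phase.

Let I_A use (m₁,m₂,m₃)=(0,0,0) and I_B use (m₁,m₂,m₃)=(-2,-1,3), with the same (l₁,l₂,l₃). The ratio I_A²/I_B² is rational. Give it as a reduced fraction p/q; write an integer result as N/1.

16/1

Shared (l₁,l₂,l₃)=(4,1,3): N and (l;000)² cancel in I_A²/I_B².
A: Δ = 2!·6!·0!/9! = 1/252; Racah Σ t=1..1: t=1:−1/36 = -1/36; ⇒ 3j(4 1 3; 0 0 0)² = 4/63, sgn +1
B: Δ = 2!·6!·0!/9! = 1/252; Racah Σ t=0..0: t=0:+1/1440 = 1/1440; ⇒ 3j(4 1 3; -2 -1 3)² = 1/252, sgn +1
I_A²/I_B² = (4/63)/(1/252) = 16/1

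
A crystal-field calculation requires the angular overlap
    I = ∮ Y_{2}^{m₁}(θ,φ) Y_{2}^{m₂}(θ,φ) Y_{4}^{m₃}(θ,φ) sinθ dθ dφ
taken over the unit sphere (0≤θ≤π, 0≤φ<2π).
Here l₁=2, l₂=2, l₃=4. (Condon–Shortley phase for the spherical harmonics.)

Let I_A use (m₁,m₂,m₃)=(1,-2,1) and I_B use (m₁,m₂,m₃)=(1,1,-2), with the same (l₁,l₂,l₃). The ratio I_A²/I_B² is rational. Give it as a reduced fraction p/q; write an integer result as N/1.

1/8

Same 2,2,4: normalisation and zero-m 3j drop out of the ratio.
A: Δ: 0! 4! 4! / 9! → 1/630; sum: t=0:+1/144 = 1/144; 3j²(2 2 4; 1 -2 1) = Δ·Π!·Σ² = 1/126  (sign -1)
B: Δ: 0! 4! 4! / 9! → 1/630; sum: t=0:+1/36 = 1/36; 3j²(2 2 4; 1 1 -2) = Δ·Π!·Σ² = 4/63  (sign +1)
I_A²/I_B² = (1/126)/(4/63) = 1/8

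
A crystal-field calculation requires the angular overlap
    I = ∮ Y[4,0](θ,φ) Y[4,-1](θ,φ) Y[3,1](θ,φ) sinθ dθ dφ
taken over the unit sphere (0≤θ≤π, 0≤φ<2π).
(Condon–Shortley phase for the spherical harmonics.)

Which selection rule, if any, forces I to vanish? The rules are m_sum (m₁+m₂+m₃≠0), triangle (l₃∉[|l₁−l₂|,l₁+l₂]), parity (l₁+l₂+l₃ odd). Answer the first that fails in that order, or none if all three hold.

parity

Σmᵢ = 0  ✓
l₃∈[|l₁−l₂|,l₁+l₂]=[0,8], have l₃=3  ✓
Σlᵢ = 11 ⇒ odd  ✗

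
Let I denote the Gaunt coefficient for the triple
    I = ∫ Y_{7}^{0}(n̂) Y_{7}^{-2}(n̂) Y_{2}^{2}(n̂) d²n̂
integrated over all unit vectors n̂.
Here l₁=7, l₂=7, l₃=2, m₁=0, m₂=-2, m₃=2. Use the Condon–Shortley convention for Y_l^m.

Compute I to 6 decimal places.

m-sum 0 ✓  L=16 even ✓  0≤2≤14 ✓
Π(2lᵢ+1) = 15×15×5 = 1125
triangle coeff Δ(7,7,2) = 1/185640
Σ_t [5,7]: t=5:−1/2419200 t=6:+1/518400 t=7:−1/2419200 = 1/907200
(3j)²=56/3315 [(7 7 2; 0 0 0)], sign=+1
Σ_t [5,5]: t=5:−1/2419200 = -1/2419200
(3j)²=27/1105 [(7 7 2; 0 -2 2)], sign=-1
⇒ 4πI² = 22680/48841
I = (-1)√(22680/48841/(4π)) = -0.19223140

-0.192231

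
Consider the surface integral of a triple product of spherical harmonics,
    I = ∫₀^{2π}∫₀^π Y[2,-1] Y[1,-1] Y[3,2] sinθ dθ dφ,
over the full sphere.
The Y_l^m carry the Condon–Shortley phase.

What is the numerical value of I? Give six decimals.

0.261169

Checks pass: Σm=0; 6 even; l₃=3∈[1,3].
(2·2+1)(2·1+1)(2·3+1) = 105
Δ: 0! 4! 2! / 7! → 1/105
sum: t=0:+1/4 = 1/4
3j²(2 1 3; 0 0 0) = Δ·Π!·Σ² = 3/35  (sign -1)
sum: t=0:+1/12 = 1/12
3j²(2 1 3; -1 -1 2) = Δ·Π!·Σ² = 2/21  (sign -1)
combine: 4πI² = 105·3/35·2/21 = 6/7
take √, sign +1: I = 0.26116903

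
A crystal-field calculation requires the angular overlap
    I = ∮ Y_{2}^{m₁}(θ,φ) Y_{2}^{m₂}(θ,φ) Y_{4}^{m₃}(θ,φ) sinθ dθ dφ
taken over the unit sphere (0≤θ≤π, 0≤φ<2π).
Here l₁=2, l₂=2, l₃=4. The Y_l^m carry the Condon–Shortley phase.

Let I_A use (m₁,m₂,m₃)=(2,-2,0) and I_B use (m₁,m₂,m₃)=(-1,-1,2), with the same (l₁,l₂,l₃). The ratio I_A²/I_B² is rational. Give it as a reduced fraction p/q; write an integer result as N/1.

Shared (l₁,l₂,l₃)=(2,2,4): N and (l;000)² cancel in I_A²/I_B².
A: Δ = 0!·4!·4!/9! = 1/630; Racah Σ t=0..0: t=0:+1/576 = 1/576; ⇒ 3j(2 2 4; 2 -2 0)² = 1/630, sgn +1
B: Δ = 0!·4!·4!/9! = 1/630; Racah Σ t=0..0: t=0:+1/36 = 1/36; ⇒ 3j(2 2 4; -1 -1 2)² = 4/63, sgn +1
I_A²/I_B² = (1/630)/(4/63) = 1/40

1/40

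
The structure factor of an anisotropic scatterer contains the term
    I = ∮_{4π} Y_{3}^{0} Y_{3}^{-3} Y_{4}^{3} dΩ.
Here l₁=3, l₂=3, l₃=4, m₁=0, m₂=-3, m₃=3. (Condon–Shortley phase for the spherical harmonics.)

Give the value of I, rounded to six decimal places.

0.203551

Checks pass: Σm=0; 10 even; l₃=4∈[0,6].
(2·3+1)(2·3+1)(2·4+1) = 441
Δ: 2! 4! 4! / 11! → 1/34650
sum: t=0:+1/72 t=1:−1/16 t=2:+1/72 = -5/144
3j²(3 3 4; 0 0 0) = Δ·Π!·Σ² = 2/77  (sign -1)
sum: t=0:+1/288 = 1/288
3j²(3 3 4; 0 -3 3) = Δ·Π!·Σ² = 1/22  (sign -1)
combine: 4πI² = 441·2/77·1/22 = 63/121
take √, sign +1: I = 0.20355073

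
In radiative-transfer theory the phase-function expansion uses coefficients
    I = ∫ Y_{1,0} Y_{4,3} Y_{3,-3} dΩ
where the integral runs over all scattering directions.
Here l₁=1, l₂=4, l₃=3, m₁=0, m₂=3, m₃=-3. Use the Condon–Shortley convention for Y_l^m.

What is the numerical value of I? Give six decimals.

Rules hold: Σm=0, L=8 even, 3≤3≤5.
N = 3·9·7 = 189
Δ = 2!·0!·6!/9! = 1/252
Racah Σ t=1..1: t=1:−1/36 = -1/36
⇒ 3j(1 4 3; 0 0 0)² = 4/63, sgn +1
Racah Σ t=1..1: t=1:−1/720 = -1/720
⇒ 3j(1 4 3; 0 3 -3)² = 1/36, sgn -1
4πI² = N·(3j₀)²·(3jₘ)² = 1/3
I = -1·√(0.333333/4π) = -0.16286750

-0.162868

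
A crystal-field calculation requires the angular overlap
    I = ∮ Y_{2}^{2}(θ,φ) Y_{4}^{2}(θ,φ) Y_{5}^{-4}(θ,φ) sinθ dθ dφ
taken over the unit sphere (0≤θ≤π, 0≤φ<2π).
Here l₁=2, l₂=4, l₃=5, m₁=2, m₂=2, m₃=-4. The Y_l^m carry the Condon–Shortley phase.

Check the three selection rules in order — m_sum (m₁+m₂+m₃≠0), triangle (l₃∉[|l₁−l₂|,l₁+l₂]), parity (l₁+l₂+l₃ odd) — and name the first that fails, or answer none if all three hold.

parity

azimuthal sum: 2 + 2 − 4 = 0  ✓
2 ≤ 5 ≤ 6 (triangle on l)  ✓
L = 2 + 4 + 5 = 11 (odd)  ✗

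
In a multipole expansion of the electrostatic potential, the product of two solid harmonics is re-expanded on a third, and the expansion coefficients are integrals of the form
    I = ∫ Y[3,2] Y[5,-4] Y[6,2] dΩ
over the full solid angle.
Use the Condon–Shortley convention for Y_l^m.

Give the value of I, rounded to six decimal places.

Checks pass: Σm=0; 14 even; l₃=6∈[2,8].
(2·3+1)(2·5+1)(2·6+1) = 1001
Δ: 2! 4! 8! / 15! → 1/675675
sum: t=0:+1/8640 t=1:−1/2304 t=2:+1/8640 = -7/34560
3j²(3 5 6; 0 0 0) = Δ·Π!·Σ² = 7/429  (sign -1)
sum: t=0:+1/60480 t=1:−1/967680 = 1/64512
3j²(3 5 6; 2 -4 2) = Δ·Π!·Σ² = 15/1001  (sign +1)
combine: 4πI² = 1001·7/429·15/1001 = 35/143
take √, sign -1: I = -0.13956004

-0.139560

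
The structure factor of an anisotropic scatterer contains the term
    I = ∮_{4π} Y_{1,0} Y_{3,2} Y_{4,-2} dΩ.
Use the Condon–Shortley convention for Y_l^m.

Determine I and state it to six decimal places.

Rules hold: Σm=0, L=8 even, 2≤4≤4.
N = 3·7·9 = 189
Δ = 0!·2!·6!/9! = 1/252
Racah Σ t=0..0: t=0:+1/36 = 1/36
⇒ 3j(1 3 4; 0 0 0)² = 4/63, sgn +1
Racah Σ t=0..0: t=0:+1/120 = 1/120
⇒ 3j(1 3 4; 0 2 -2)² = 1/21, sgn +1
4πI² = N·(3j₀)²·(3jₘ)² = 4/7
I = +1·√(0.571429/4π) = 0.21324362

0.213244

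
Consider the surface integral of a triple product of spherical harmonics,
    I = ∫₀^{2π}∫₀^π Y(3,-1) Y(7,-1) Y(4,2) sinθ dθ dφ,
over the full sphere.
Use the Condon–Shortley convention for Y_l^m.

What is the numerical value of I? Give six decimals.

Rules hold: Σm=0, L=14 even, 4≤4≤10.
N = 7·15·9 = 945
Δ = 6!·0!·8!/15! = 1/45045
Racah Σ t=3..3: t=3:−1/20736 = -1/20736
⇒ 3j(3 7 4; 0 0 0)² = 35/1287, sgn -1
Racah Σ t=4..4: t=4:+1/69120 = 1/69120
⇒ 3j(3 7 4; -1 -1 2)² = 4/429, sgn +1
4πI² = N·(3j₀)²·(3jₘ)² = 4900/20449
I = -1·√(0.239621/4π) = -0.13808836

-0.138088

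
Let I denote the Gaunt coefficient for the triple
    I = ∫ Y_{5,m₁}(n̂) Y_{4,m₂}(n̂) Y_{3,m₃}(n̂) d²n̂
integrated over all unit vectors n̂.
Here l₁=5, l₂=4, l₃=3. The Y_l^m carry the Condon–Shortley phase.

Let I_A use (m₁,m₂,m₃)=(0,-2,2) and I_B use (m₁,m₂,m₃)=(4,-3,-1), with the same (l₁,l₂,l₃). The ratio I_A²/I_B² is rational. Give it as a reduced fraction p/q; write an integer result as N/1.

800/49

Shared (l₁,l₂,l₃)=(5,4,3): N and (l;000)² cancel in I_A²/I_B².
A: Δ = 6!·4!·2!/13! = 1/180180; Racah Σ t=1..2: t=1:−1/2880 t=2:+1/576 = 1/720; ⇒ 3j(5 4 3; 0 -2 2)² = 80/3003, sgn -1
B: Δ = 6!·4!·2!/13! = 1/180180; Racah Σ t=0..1: t=0:+1/4320 t=1:−1/5760 = 1/17280; ⇒ 3j(5 4 3; 4 -3 -1)² = 7/4290, sgn +1
I_A²/I_B² = (80/3003)/(7/4290) = 800/49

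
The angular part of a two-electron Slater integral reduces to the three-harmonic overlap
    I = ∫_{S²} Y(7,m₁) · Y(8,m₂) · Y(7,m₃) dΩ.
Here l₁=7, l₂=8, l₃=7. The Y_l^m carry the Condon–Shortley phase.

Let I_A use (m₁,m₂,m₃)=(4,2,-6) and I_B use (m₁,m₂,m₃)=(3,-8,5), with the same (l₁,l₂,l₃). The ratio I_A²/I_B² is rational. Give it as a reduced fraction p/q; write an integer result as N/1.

Shared (l₁,l₂,l₃)=(7,8,7): N and (l;000)² cancel in I_A²/I_B².
A: Δ = 8!·6!·8!/23! = 1/22086194130; Racah Σ t=2..3: t=2:+1/6967296000 t=3:−1/2612736000 = -1/4180377600; ⇒ 3j(7 8 7; 4 2 -6)² = 75/7429, sgn +1
B: Δ = 8!·6!·8!/23! = 1/22086194130; Racah Σ t=0..0: t=0:+1/78033715200 = 1/78033715200; ⇒ 3j(7 8 7; 3 -8 5)² = 675/52003, sgn +1
I_A²/I_B² = (75/7429)/(675/52003) = 7/9

7/9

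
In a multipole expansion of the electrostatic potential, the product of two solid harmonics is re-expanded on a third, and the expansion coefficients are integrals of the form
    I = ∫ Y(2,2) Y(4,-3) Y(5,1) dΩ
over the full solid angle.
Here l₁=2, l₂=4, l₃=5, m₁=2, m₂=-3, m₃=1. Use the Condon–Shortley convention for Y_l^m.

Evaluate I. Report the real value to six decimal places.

0.000000

L=11 odd ⇒ parity kills the (l;000) factor ⇒ I = 0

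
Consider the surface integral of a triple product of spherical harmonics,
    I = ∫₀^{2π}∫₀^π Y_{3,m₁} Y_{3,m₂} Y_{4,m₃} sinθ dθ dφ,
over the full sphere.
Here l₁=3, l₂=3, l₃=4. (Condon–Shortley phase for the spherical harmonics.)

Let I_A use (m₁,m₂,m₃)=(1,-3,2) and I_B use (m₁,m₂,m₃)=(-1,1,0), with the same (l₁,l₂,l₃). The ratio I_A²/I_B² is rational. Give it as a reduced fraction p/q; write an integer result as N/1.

54/1

l's match ⇒ only the (l;m) 3-j factors differ between A and B.
A: triangle coeff Δ(3,3,4) = 1/34650; Σ_t [0,0]: t=0:+1/192 = 1/192; (3j)²=3/77 [(3 3 4; 1 -3 2)], sign=+1
B: triangle coeff Δ(3,3,4) = 1/34650; Σ_t [0,2]: t=0:+1/1152 t=1:−1/36 t=2:+1/32 = 5/1152; (3j)²=1/1386 [(3 3 4; -1 1 0)], sign=+1
I_A²/I_B² = (3/77)/(1/1386) = 54/1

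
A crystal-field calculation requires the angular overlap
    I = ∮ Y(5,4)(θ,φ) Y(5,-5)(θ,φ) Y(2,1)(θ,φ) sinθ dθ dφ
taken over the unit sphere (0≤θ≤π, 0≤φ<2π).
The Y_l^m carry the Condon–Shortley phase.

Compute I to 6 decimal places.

Rules hold: Σm=0, L=12 even, 0≤2≤10.
N = 11·11·5 = 605
Δ = 8!·2!·2!/13! = 1/38610
Racah Σ t=3..5: t=3:−1/2880 t=4:+1/576 t=5:−1/2880 = 1/960
⇒ 3j(5 5 2; 0 0 0)² = 10/429, sgn +1
Racah Σ t=0..0: t=0:+1/80640 = 1/80640
⇒ 3j(5 5 2; 4 -5 1)² = 9/286, sgn -1
4πI² = N·(3j₀)²·(3jₘ)² = 75/169
I = -1·√(0.443787/4π) = -0.18792404

-0.187924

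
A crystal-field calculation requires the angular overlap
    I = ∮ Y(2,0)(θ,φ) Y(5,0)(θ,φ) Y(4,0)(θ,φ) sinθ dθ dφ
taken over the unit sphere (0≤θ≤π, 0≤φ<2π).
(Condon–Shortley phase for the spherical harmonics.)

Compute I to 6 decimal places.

0.000000

Σlᵢ=11 odd — θ-integrand is odd under cosθ→−cosθ; I=0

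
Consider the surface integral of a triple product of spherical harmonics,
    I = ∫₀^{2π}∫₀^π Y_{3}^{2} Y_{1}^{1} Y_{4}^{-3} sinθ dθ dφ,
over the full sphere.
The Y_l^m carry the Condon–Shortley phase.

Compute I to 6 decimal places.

-0.282095

Checks pass: Σm=0; 8 even; l₃=4∈[2,4].
(2·3+1)(2·1+1)(2·4+1) = 189
Δ: 0! 6! 2! / 9! → 1/252
sum: t=0:+1/36 = 1/36
3j²(3 1 4; 0 0 0) = Δ·Π!·Σ² = 4/63  (sign +1)
sum: t=0:+1/240 = 1/240
3j²(3 1 4; 2 1 -3) = Δ·Π!·Σ² = 1/12  (sign -1)
combine: 4πI² = 189·4/63·1/12 = 1/1
take √, sign -1: I = -0.28209479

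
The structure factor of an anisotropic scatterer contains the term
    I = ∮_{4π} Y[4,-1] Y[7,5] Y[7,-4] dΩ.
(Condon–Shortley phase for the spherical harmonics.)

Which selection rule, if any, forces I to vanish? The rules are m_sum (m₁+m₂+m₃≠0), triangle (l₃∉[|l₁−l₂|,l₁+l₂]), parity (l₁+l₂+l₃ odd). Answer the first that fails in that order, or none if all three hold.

none

m₁+m₂+m₃ = -1 + 5 − 4 = 0  ✓
triangle: |4−7|=3 ≤ l₃=7 ≤ 4+7=11  ✓
parity: l₁+l₂+l₃ = 18 is even  ✓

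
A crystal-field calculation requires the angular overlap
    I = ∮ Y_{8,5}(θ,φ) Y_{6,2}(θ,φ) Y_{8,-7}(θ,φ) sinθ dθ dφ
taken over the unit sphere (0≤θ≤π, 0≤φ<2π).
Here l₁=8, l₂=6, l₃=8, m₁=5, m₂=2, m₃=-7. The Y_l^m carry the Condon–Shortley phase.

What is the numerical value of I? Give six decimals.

0.040313

m-sum 0 ✓  L=22 even ✓  2≤8≤14 ✓
Π(2lᵢ+1) = 17×13×17 = 3757
triangle coeff Δ(8,6,8) = 1/13742520792
Σ_t [0,6]: t=0:+1/41803776000 t=1:−1/435456000 t=2:+1/39813120 t=3:−1/18662400 t=4:+1/39813120 t=5:−1/435456000 t=6:+1/41803776000 = -11/1393459200
(3j)²=600/96577 [(8 6 8; 0 0 0)], sign=-1
Σ_t [2,3]: t=2:+1/12541132800 t=3:−1/15676416000 = 1/62705664000
(3j)²=13/14858 [(8 6 8; 5 2 -7)], sign=-1
⇒ 4πI² = 3900/190969
I = (+1)√(3900/190969/(4π)) = 0.04031308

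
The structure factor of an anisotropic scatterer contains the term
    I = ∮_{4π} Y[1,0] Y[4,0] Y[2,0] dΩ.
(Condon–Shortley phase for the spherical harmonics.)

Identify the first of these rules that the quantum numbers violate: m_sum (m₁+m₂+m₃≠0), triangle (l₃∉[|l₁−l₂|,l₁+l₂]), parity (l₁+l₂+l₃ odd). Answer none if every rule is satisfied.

triangle

m₁+m₂+m₃ = 0 + 0 + 0 = 0  ✓
triangle: |1−4|=3 ≤ l₃=2 ≤ 1+4=5  ✗
parity: l₁+l₂+l₃ = 7 is odd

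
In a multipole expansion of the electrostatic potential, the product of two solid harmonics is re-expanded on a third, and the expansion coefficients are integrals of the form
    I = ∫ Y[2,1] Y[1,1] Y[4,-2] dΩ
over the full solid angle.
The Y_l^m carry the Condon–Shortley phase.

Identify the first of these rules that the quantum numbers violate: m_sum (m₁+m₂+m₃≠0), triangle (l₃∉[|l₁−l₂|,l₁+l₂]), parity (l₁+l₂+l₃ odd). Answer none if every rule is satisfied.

Σmᵢ = 0  ✓
l₃∈[|l₁−l₂|,l₁+l₂]=[1,3], have l₃=4  ✗
Σlᵢ = 7 ⇒ odd

triangle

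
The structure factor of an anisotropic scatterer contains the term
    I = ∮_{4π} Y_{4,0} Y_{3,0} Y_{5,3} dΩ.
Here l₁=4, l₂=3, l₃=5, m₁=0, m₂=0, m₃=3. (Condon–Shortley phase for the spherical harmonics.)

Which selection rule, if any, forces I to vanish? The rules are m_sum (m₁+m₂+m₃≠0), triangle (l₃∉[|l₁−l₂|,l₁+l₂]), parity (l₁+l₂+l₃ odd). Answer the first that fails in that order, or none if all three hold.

azimuthal sum: 0 + 0 + 3 = 3  ✗
1 ≤ 5 ≤ 7 (triangle on l)
L = 4 + 3 + 5 = 12 (even)

m_sum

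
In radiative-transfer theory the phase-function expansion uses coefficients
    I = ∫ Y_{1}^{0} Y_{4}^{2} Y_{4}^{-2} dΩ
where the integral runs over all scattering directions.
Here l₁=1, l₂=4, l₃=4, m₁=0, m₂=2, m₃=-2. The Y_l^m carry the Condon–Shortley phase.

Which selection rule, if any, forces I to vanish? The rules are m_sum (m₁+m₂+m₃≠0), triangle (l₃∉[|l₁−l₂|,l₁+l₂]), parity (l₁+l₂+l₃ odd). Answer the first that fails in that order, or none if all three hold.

parity

azimuthal sum: 0 + 2 − 2 = 0  ✓
3 ≤ 4 ≤ 5 (triangle on l)  ✓
L = 1 + 4 + 4 = 9 (odd)  ✗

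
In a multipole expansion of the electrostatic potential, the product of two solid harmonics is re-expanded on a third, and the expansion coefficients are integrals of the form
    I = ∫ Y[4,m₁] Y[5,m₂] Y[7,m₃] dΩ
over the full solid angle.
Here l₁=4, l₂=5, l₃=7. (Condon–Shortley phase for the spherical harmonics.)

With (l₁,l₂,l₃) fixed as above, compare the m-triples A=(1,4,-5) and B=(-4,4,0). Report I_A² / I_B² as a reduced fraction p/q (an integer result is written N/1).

2673/784

l's match ⇒ only the (l;m) 3-j factors differ between A and B.
A: triangle coeff Δ(4,5,7) = 1/6126120; Σ_t [1,2]: t=1:−1/1935360 t=2:+1/1209600 = 1/3225600; (3j)²=243/61880 [(4 5 7; 1 4 -5)], sign=+1
B: triangle coeff Δ(4,5,7) = 1/6126120; Σ_t [2,2]: t=2:+1/7257600 = 1/7257600; (3j)²=14/12155 [(4 5 7; -4 4 0)], sign=-1
I_A²/I_B² = (243/61880)/(14/12155) = 2673/784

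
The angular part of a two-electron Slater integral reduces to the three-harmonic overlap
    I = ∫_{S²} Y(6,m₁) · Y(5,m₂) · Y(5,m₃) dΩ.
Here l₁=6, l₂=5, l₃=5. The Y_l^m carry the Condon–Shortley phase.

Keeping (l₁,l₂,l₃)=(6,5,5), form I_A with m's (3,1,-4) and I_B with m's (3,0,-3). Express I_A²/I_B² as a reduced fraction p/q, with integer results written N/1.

3/125

Same 6,5,5: normalisation and zero-m 3j drop out of the ratio.
A: Δ: 6! 6! 4! / 17! → 1/28588560; sum: t=2:+1/138240 t=3:−1/155520 = 1/1244160; 3j²(6 5 5; 3 1 -4) = Δ·Π!·Σ² = 3/9724  (sign -1)
B: Δ: 6! 6! 4! / 17! → 1/28588560; sum: t=1:−1/138240 t=2:+1/34560 t=3:−1/103680 = 1/82944; 3j²(6 5 5; 3 0 -3) = Δ·Π!·Σ² = 125/9724  (sign +1)
I_A²/I_B² = (3/9724)/(125/9724) = 3/125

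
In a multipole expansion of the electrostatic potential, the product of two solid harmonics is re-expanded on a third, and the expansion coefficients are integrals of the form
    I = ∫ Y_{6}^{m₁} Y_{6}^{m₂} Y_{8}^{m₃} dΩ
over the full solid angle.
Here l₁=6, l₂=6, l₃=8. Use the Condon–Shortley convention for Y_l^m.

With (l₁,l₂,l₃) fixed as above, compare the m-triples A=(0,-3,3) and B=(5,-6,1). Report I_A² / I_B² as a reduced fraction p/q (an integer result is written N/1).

196/33

l's match ⇒ only the (l;m) 3-j factors differ between A and B.
A: triangle coeff Δ(6,6,8) = 1/1309458150; Σ_t [0,3]: t=0:+1/24883200 t=1:−1/6220800 t=2:+1/11612160 t=3:−1/174182400 = -1/24883200; (3j)²=28/4199 [(6 6 8; 0 -3 3)], sign=+1
B: triangle coeff Δ(6,6,8) = 1/1309458150; Σ_t [0,0]: t=0:+1/4877107200 = 1/4877107200; (3j)²=33/29393 [(6 6 8; 5 -6 1)], sign=-1
I_A²/I_B² = (28/4199)/(33/29393) = 196/33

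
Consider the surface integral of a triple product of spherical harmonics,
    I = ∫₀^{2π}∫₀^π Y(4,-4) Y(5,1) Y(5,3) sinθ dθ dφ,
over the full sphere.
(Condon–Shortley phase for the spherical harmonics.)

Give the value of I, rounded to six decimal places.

-0.168084

Rules hold: Σm=0, L=14 even, 1≤5≤9.
N = 9·11·11 = 1089
Δ = 4!·4!·6!/15! = 1/3153150
Racah Σ t=0..4: t=0:+1/69120 t=1:−1/1728 t=2:+1/576 t=3:−1/1728 t=4:+1/69120 = 7/11520
⇒ 3j(4 5 5; 0 0 0)² = 2/143, sgn -1
Racah Σ t=4..4: t=4:+1/27648 = 1/27648
⇒ 3j(4 5 5; -4 1 3)² = 10/429, sgn +1
4πI² = N·(3j₀)²·(3jₘ)² = 60/169
I = -1·√(0.35503/4π) = -0.16808437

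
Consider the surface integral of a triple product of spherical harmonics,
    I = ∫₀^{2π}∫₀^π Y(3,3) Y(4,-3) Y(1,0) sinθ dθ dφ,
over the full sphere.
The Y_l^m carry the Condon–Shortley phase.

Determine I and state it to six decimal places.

Checks pass: Σm=0; 8 even; l₃=1∈[1,7].
(2·3+1)(2·4+1)(2·1+1) = 189
Δ: 6! 0! 2! / 9! → 1/252
sum: t=3:−1/36 = -1/36
3j²(3 4 1; 0 0 0) = Δ·Π!·Σ² = 4/63  (sign +1)
sum: t=0:+1/720 = 1/720
3j²(3 4 1; 3 -3 0) = Δ·Π!·Σ² = 1/36  (sign -1)
combine: 4πI² = 189·4/63·1/36 = 1/3
take √, sign -1: I = -0.16286750

-0.162868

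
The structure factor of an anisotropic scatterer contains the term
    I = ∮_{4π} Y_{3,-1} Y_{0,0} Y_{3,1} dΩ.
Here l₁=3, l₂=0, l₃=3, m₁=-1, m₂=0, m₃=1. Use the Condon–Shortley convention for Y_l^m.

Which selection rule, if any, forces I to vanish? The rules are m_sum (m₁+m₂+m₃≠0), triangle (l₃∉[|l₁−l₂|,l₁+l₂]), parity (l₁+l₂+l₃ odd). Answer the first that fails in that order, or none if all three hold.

none

azimuthal sum: -1 + 0 + 1 = 0  ✓
3 ≤ 3 ≤ 3 (triangle on l)  ✓
L = 3 + 0 + 3 = 6 (even)  ✓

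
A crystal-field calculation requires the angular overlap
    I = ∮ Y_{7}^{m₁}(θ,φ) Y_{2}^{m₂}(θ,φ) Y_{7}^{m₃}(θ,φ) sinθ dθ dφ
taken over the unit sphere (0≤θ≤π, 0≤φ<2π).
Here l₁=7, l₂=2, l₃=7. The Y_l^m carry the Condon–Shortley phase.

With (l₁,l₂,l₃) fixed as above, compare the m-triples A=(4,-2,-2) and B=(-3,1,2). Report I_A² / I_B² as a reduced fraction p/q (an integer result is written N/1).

Shared (l₁,l₂,l₃)=(7,2,7): N and (l;000)² cancel in I_A²/I_B².
A: Δ = 2!·12!·2!/17! = 1/185640; Racah Σ t=0..0: t=0:+1/8709120 = 1/8709120; ⇒ 3j(7 2 7; 4 -2 -2)² = 55/3094, sgn -1
B: Δ = 2!·12!·2!/17! = 1/185640; Racah Σ t=1..2: t=1:−1/4354560 t=2:+1/1935360 = 1/3483648; ⇒ 3j(7 2 7; -3 1 2)² = 125/12376, sgn -1
I_A²/I_B² = (55/3094)/(125/12376) = 44/25

44/25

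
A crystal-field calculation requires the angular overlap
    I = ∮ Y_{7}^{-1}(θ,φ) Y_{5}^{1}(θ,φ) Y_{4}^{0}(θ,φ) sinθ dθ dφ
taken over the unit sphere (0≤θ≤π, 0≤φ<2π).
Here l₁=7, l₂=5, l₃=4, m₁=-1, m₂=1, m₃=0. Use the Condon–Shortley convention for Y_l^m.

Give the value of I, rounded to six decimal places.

Checks pass: Σm=0; 16 even; l₃=4∈[2,12].
(2·7+1)(2·5+1)(2·4+1) = 1485
Δ: 8! 6! 2! / 17! → 1/6126120
sum: t=3:−1/69120 t=4:+1/20736 t=5:−1/69120 = 1/51840
3j²(7 5 4; 0 0 0) = Δ·Π!·Σ² = 280/21879  (sign +1)
sum: t=4:+1/55296 t=5:−1/25920 t=6:+1/138240 = -11/829440
3j²(7 5 4; -1 1 0) = Δ·Π!·Σ² = 11/1326  (sign -1)
combine: 4πI² = 1485·280/21879·11/1326 = 7700/48841
take √, sign -1: I = -0.11200777

-0.112008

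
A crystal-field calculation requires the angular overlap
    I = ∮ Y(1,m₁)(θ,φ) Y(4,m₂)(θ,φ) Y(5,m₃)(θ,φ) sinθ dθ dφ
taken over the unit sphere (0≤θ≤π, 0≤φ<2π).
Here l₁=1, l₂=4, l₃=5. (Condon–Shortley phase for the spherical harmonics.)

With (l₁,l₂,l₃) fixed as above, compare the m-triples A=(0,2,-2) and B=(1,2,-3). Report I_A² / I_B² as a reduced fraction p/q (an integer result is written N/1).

Same 1,4,5: normalisation and zero-m 3j drop out of the ratio.
A: Δ: 0! 2! 8! / 11! → 1/495; sum: t=0:+1/1440 = 1/1440; 3j²(1 4 5; 0 2 -2) = Δ·Π!·Σ² = 7/165  (sign -1)
B: Δ: 0! 2! 8! / 11! → 1/495; sum: t=0:+1/2880 = 1/2880; 3j²(1 4 5; 1 2 -3) = Δ·Π!·Σ² = 28/495  (sign +1)
I_A²/I_B² = (7/165)/(28/495) = 3/4

3/4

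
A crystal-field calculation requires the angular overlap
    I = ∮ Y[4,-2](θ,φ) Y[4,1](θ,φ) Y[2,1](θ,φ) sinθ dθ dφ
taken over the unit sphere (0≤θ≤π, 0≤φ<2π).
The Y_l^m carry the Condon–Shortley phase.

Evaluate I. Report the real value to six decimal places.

m-sum 0 ✓  L=10 even ✓  0≤2≤8 ✓
Π(2lᵢ+1) = 9×9×5 = 405
triangle coeff Δ(4,4,2) = 1/13860
Σ_t [2,4]: t=2:+1/192 t=3:−1/36 t=4:+1/192 = -5/288
(3j)²=20/693 [(4 4 2; 0 0 0)], sign=-1
Σ_t [4,5]: t=4:+1/96 t=5:−1/240 = 1/160
(3j)²=27/1540 [(4 4 2; -2 1 1)], sign=-1
⇒ 4πI² = 1215/5929
I = (+1)√(1215/5929/(4π)) = 0.12770047

0.127700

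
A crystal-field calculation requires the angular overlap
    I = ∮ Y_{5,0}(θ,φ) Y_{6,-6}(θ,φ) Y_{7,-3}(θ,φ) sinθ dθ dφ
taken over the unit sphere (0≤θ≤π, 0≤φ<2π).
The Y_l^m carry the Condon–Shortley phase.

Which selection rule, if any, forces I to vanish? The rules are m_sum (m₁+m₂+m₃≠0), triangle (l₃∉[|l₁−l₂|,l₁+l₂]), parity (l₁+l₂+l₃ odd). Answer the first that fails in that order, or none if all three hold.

Σmᵢ = -9  ✗
l₃∈[|l₁−l₂|,l₁+l₂]=[1,11], have l₃=7
Σlᵢ = 18 ⇒ even

m_sum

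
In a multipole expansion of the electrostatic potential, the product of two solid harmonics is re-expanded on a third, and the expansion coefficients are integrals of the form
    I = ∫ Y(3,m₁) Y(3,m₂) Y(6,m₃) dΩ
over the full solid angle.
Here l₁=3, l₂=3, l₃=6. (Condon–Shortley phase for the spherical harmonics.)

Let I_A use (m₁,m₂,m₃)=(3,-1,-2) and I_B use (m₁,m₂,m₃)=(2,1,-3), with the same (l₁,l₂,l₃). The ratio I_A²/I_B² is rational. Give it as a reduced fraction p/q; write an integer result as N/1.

Shared (l₁,l₂,l₃)=(3,3,6): N and (l;000)² cancel in I_A²/I_B².
A: Δ = 0!·6!·6!/13! = 1/12012; Racah Σ t=0..0: t=0:+1/34560 = 1/34560; ⇒ 3j(3 3 6; 3 -1 -2)² = 1/429, sgn +1
B: Δ = 0!·6!·6!/13! = 1/12012; Racah Σ t=0..0: t=0:+1/5760 = 1/5760; ⇒ 3j(3 3 6; 2 1 -3)² = 9/286, sgn -1
I_A²/I_B² = (1/429)/(9/286) = 2/27

2/27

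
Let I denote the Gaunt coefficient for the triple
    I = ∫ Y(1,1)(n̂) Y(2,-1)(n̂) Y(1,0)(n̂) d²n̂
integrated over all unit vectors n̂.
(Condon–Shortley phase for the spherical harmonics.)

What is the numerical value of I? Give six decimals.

m-sum 0 ✓  L=4 even ✓  1≤1≤3 ✓
Π(2lᵢ+1) = 3×5×3 = 45
triangle coeff Δ(1,2,1) = 1/30
Σ_t [1,1]: t=1:−1/1 = -1/1
(3j)²=2/15 [(1 2 1; 0 0 0)], sign=+1
Σ_t [0,0]: t=0:+1/2 = 1/2
(3j)²=1/10 [(1 2 1; 1 -1 0)], sign=-1
⇒ 4πI² = 3/5
I = (-1)√(3/5/(4π)) = -0.21850969

-0.218510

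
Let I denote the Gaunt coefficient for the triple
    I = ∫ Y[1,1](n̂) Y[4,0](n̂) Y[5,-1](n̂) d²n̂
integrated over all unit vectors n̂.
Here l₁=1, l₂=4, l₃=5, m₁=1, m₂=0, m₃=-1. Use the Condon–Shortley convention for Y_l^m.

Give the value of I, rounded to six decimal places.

-0.190188

Rules hold: Σm=0, L=10 even, 3≤5≤5.
N = 3·9·11 = 297
Δ = 0!·2!·8!/11! = 1/495
Racah Σ t=0..0: t=0:+1/576 = 1/576
⇒ 3j(1 4 5; 0 0 0)² = 5/99, sgn -1
Racah Σ t=0..0: t=0:+1/1152 = 1/1152
⇒ 3j(1 4 5; 1 0 -1)² = 1/33, sgn +1
4πI² = N·(3j₀)²·(3jₘ)² = 5/11
I = -1·√(0.454545/4π) = -0.19018827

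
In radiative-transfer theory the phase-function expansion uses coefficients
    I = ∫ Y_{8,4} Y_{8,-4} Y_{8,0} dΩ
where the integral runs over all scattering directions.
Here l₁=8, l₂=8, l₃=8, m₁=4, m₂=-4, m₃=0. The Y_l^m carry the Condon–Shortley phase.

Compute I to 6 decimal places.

-0.035829

Checks pass: Σm=0; 24 even; l₃=8∈[0,16].
(2·8+1)(2·8+1)(2·8+1) = 4913
Δ: 8! 8! 8! / 25! → 1/236637794250
sum: t=0:+1/65548320768000 t=1:−1/128024064000 t=2:+1/2985984000 t=3:−1/373248000 t=4:+1/191102976 t=5:−1/373248000 t=6:+1/2985984000 t=7:−1/128024064000 t=8:+1/65548320768000 = 11/20808990720
3j²(8 8 8; 0 0 0) = Δ·Π!·Σ² = 490/96577  (sign +1)
sum: t=0:+1/13377208320 t=1:−1/2612736000 t=2:+1/2985984000 t=3:−1/18289152000 t=4:+1/936404582400 = -1/37456183296
3j²(8 8 8; 4 -4 0) = Δ·Π!·Σ² = 125/193154  (sign -1)
combine: 4πI² = 4913·490/96577·125/193154 = 520625/32273761
take √, sign -1: I = -0.03582884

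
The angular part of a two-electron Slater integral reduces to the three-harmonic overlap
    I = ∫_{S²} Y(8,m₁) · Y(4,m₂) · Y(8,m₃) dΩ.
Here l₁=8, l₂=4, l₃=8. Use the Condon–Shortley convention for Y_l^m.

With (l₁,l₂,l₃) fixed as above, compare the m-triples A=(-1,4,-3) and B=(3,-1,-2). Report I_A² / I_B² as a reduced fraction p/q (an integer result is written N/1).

l's match ⇒ only the (l;m) 3-j factors differ between A and B.
A: triangle coeff Δ(8,4,8) = 1/185175900; Σ_t [4,4]: t=4:+1/348364800 = 1/348364800; (3j)²=66/4199 [(8 4 8; -1 4 -3)], sign=-1
B: triangle coeff Δ(8,4,8) = 1/185175900; Σ_t [0,3]: t=0:+1/87091200 t=1:−1/23224320 t=2:+1/52254720 t=3:−1/1045094400 = -1/74649600; (3j)²=110/12597 [(8 4 8; 3 -1 -2)], sign=-1
I_A²/I_B² = (66/4199)/(110/12597) = 9/5

9/5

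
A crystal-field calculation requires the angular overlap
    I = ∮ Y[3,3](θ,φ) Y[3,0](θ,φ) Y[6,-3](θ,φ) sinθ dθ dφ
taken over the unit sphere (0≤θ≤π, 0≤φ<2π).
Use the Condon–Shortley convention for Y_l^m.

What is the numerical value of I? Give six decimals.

Checks pass: Σm=0; 12 even; l₃=6∈[0,6].
(2·3+1)(2·3+1)(2·6+1) = 637
Δ: 0! 6! 6! / 13! → 1/12012
sum: t=0:+1/1296 = 1/1296
3j²(3 3 6; 0 0 0) = Δ·Π!·Σ² = 100/3003  (sign +1)
sum: t=0:+1/25920 = 1/25920
3j²(3 3 6; 3 0 -3) = Δ·Π!·Σ² = 1/143  (sign -1)
combine: 4πI² = 637·100/3003·1/143 = 700/4719
take √, sign -1: I = -0.10864734

-0.108647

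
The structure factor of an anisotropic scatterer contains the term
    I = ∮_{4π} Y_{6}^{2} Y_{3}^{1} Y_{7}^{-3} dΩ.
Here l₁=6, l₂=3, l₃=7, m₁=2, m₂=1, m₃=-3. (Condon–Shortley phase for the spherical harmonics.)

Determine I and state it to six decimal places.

Rules hold: Σm=0, L=16 even, 3≤7≤9.
N = 13·7·15 = 1365
Δ = 2!·10!·4!/17! = 1/2042040
Racah Σ t=0..2: t=0:+1/207360 t=1:−1/57600 t=2:+1/207360 = -1/129600
⇒ 3j(6 3 7; 0 0 0)² = 168/12155, sgn +1
Racah Σ t=0..2: t=0:+1/829440 t=1:−1/181440 t=2:+1/645120 = -1/362880
⇒ 3j(6 3 7; 2 1 -3)² = 256/17017, sgn -1
4πI² = N·(3j₀)²·(3jₘ)² = 129024/454597
I = -1·√(0.283821/4π) = -0.15028548

-0.150285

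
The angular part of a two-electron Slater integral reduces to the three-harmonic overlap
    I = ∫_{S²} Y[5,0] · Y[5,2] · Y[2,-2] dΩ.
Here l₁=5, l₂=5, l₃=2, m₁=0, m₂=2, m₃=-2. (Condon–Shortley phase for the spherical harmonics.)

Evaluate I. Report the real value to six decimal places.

m-sum 0 ✓  L=12 even ✓  0≤2≤10 ✓
Π(2lᵢ+1) = 11×11×5 = 605
triangle coeff Δ(5,5,2) = 1/38610
Σ_t [3,5]: t=3:−1/2880 t=4:+1/576 t=5:−1/2880 = 1/960
(3j)²=10/429 [(5 5 2; 0 0 0)], sign=+1
Σ_t [5,5]: t=5:−1/2880 = -1/2880
(3j)²=14/429 [(5 5 2; 0 2 -2)], sign=-1
⇒ 4πI² = 700/1521
I = (-1)√(700/1521/(4π)) = -0.19137248

-0.191372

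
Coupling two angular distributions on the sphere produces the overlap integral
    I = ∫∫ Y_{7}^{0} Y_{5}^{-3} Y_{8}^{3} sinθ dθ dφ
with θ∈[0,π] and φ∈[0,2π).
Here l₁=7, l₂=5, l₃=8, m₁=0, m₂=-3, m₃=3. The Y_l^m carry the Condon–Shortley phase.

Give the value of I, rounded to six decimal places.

0.126135

m-sum 0 ✓  L=20 even ✓  2≤8≤12 ✓
Π(2lᵢ+1) = 15×11×17 = 2805
triangle coeff Δ(7,5,8) = 1/814773960
Σ_t [0,4]: t=0:+1/87091200 t=1:−1/4976640 t=2:+1/2073600 t=3:−1/4976640 t=4:+1/87091200 = 1/9676800
(3j)²=360/46189 [(7 5 8; 0 0 0)], sign=+1
Σ_t [0,2]: t=0:+1/34836480 t=1:−1/12441600 t=2:+1/41472000 = -1/36288000
(3j)²=192/20995 [(7 5 8; 0 -3 3)], sign=+1
⇒ 4πI² = 207360/1037153
I = (+1)√(207360/1037153/(4π)) = 0.12613516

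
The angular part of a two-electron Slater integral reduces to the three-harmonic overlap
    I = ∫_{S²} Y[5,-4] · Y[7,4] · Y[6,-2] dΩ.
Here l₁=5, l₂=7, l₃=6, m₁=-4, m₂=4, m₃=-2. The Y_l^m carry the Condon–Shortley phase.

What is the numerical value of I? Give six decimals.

0.000000

m-sum = -4 + 4 − 2 = -2 ≠ 0 ⇒ I = 0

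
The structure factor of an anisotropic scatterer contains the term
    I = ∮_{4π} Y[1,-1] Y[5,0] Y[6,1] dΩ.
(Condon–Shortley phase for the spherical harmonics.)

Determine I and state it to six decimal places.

-0.187239

m-sum 0 ✓  L=12 even ✓  4≤6≤6 ✓
Π(2lᵢ+1) = 3×11×13 = 429
triangle coeff Δ(1,5,6) = 1/858
Σ_t [0,0]: t=0:+1/14400 = 1/14400
(3j)²=6/143 [(1 5 6; 0 0 0)], sign=+1
Σ_t [0,0]: t=0:+1/28800 = 1/28800
(3j)²=7/286 [(1 5 6; -1 0 1)], sign=-1
⇒ 4πI² = 63/143
I = (-1)√(63/143/(4π)) = -0.18723944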